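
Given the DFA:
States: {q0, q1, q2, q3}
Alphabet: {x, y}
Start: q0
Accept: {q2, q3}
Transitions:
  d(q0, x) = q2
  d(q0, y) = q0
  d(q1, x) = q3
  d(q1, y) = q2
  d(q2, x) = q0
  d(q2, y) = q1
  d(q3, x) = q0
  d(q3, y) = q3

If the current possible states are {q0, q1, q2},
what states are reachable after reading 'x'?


Apply transition on 'x' from each current state:
  d(q0, x) = q2
  d(q1, x) = q3
  d(q2, x) = q0

{q0, q2, q3}


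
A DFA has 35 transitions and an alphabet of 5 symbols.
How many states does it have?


Each state has exactly one transition per symbol.
states = transitions / |alphabet| = 35 / 5 = 7

7


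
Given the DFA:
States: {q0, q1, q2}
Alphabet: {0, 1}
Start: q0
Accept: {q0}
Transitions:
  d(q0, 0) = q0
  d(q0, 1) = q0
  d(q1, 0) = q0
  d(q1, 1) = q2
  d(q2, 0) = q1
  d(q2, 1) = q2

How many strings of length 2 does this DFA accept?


Enumerating all length-2 strings:
  "00" -> q0 [accept]
  "01" -> q0 [accept]
  "10" -> q0 [accept]
  "11" -> q0 [accept]

4 out of 4


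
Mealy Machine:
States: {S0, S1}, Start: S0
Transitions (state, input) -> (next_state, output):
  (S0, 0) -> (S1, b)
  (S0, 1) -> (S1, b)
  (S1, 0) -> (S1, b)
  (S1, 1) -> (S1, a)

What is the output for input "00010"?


Step-by-step:
  (S0, 0) -> (S1, b)
  (S1, 0) -> (S1, b)
  (S1, 0) -> (S1, b)
  (S1, 1) -> (S1, a)
  (S1, 0) -> (S1, b)

"bbbab"


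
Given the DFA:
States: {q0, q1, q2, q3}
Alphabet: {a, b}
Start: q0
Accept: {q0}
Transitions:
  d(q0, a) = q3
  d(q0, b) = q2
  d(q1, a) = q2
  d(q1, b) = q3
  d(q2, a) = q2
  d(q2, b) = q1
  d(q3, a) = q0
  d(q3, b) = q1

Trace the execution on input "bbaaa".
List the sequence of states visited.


Input: bbaaa
d(q0, b) = q2
d(q2, b) = q1
d(q1, a) = q2
d(q2, a) = q2
d(q2, a) = q2


q0 -> q2 -> q1 -> q2 -> q2 -> q2


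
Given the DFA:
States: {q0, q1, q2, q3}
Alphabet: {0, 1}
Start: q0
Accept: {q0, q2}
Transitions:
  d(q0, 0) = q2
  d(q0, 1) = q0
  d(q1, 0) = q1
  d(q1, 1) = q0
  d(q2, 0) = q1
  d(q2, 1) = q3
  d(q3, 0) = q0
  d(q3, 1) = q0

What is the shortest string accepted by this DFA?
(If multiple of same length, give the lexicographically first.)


BFS by string length (lex-first path to each state shown):
  len 0: q0<-""
Found accept state at length 0.

"" (empty string)


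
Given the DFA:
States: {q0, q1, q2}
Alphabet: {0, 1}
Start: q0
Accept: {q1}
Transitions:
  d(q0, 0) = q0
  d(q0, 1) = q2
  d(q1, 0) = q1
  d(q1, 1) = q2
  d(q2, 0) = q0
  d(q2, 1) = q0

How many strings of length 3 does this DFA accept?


Enumerating all length-3 strings:
  "000" -> q0 [reject]
  "001" -> q2 [reject]
  "010" -> q0 [reject]
  "011" -> q0 [reject]
  "100" -> q0 [reject]
  "101" -> q2 [reject]
  "110" -> q0 [reject]
  "111" -> q2 [reject]

0 out of 8


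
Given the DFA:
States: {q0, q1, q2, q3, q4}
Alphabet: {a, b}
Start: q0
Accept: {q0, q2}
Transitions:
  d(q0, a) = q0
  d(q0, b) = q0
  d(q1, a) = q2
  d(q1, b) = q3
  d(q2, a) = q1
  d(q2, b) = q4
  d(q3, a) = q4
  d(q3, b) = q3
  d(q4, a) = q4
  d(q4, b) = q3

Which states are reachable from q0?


BFS from q0:
  layer 0: {q0}

{q0}


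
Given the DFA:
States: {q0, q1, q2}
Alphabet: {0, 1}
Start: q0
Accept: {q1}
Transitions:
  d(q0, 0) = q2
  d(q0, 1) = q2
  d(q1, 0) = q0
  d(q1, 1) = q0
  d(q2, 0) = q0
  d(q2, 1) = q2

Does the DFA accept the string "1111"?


Trace: q0 -> q2 -> q2 -> q2 -> q2
Final state: q2
Accept states: {q1}

No, rejected (final state q2 is not an accept state)


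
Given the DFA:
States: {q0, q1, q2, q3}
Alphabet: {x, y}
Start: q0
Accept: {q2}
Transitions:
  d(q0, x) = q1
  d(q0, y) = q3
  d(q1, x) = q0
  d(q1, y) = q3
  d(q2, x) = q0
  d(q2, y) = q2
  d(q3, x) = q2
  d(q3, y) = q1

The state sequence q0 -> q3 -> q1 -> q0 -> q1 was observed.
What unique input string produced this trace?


Trace back each transition to find the symbol:
  q0 --[y]--> q3
  q3 --[y]--> q1
  q1 --[x]--> q0
  q0 --[x]--> q1

"yyxx"


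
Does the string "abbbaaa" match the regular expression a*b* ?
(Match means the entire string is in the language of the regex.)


|string| = 7; first = 'a'; last = 'a'

No, "abbbaaa" does not match a*b*


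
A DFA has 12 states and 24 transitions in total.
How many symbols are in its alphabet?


Each state has exactly one transition per symbol.
|alphabet| = transitions / states = 24 / 12 = 2

2


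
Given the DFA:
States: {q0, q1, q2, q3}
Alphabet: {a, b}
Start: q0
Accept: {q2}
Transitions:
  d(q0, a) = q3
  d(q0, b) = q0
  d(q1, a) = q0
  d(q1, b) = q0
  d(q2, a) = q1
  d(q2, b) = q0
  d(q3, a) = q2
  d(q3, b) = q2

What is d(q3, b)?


Looking up transition d(q3, b)

q2


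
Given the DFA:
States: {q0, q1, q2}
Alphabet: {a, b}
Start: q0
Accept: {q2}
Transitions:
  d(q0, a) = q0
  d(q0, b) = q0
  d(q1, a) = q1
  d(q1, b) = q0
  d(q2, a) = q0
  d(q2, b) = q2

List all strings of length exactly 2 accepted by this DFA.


All strings of length 2: 4 total
Accepted: 0

None


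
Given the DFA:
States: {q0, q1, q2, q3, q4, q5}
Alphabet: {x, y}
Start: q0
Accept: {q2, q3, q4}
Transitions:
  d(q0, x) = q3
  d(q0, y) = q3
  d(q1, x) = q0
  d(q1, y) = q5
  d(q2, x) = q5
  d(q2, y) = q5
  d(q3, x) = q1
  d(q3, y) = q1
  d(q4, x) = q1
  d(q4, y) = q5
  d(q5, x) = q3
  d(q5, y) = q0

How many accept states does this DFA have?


Accept states listed: {q2, q3, q4}
Counting: q2(1) q3(2) q4(3)

3


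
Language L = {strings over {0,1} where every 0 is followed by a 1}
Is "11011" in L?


'00' present: False; ends with '0': False

Yes, "11011" is in L


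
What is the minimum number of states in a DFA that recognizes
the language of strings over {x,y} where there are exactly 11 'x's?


States: count = 0, 1, ..., 11 (that's 12 states), plus a dead state for count > 11.
Total: 12 + 1 = 13. Accept = count-11 state.

13


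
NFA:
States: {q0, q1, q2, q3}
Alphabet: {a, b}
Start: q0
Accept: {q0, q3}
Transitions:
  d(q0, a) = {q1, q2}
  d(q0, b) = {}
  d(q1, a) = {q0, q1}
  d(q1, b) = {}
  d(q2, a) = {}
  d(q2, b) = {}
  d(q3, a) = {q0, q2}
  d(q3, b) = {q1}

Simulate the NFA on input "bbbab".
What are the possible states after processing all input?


Start: {q0}
  --b--> {}
  --b--> {}
  --b--> {}
  --a--> {}
  --b--> {}

{} (empty set, no valid transitions)


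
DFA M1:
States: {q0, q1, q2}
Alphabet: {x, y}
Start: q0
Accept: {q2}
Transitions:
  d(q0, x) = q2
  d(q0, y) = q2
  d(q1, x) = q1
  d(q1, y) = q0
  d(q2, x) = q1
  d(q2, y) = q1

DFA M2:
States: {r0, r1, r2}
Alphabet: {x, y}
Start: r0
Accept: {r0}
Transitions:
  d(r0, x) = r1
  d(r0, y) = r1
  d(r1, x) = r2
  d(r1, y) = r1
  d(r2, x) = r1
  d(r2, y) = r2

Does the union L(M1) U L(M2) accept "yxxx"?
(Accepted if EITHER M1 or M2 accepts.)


M1: final=q1 accepted=False
M2: final=r2 accepted=False

No, union rejects (neither accepts)


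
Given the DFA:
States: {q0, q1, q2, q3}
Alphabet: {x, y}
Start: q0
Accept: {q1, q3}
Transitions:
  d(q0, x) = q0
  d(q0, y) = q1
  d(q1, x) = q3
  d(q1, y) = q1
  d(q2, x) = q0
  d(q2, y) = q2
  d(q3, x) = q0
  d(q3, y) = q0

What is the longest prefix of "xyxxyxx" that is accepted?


Run the DFA, marking each prefix where the state is accepting:
  "" -> q0 [reject]
  "x" -> q0 [reject]
  "xy" -> q1 [accept]
  "xyx" -> q3 [accept]
  "xyxx" -> q0 [reject]
  "xyxxy" -> q1 [accept]
  "xyxxyx" -> q3 [accept]
  "xyxxyxx" -> q0 [reject]

"xyxxyx"


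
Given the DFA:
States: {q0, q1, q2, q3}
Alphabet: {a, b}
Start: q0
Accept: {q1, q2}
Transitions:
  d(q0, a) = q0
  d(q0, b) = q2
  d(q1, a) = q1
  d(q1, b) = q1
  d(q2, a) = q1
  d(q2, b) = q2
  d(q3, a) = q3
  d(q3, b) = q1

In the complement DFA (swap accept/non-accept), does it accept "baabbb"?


Trace: q0 -> q2 -> q1 -> q1 -> q1 -> q1 -> q1
Final: q1
Original accept: {q1, q2}
Complement: q1 is in original accept

No, complement rejects (original accepts)


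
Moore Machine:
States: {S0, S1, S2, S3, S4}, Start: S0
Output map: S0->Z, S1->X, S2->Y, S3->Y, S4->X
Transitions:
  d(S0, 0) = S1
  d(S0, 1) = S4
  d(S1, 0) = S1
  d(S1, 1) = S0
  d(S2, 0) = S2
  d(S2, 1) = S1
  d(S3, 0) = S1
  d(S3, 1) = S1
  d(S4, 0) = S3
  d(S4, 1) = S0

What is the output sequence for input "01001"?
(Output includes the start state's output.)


Start: S0 (output Z)
  --0--> S1 (output X)
  --1--> S0 (output Z)
  --0--> S1 (output X)
  --0--> S1 (output X)
  --1--> S0 (output Z)

"ZXZXXZ"


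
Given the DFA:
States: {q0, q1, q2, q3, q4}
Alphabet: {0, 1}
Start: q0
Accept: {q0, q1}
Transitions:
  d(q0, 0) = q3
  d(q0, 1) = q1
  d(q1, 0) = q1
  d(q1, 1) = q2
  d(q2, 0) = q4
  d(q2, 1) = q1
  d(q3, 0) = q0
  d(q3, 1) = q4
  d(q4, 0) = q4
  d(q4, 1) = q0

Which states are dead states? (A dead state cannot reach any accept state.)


Forward reachability from each state:
  q0 -> reaches accept state q0 (live)
  q1 -> reaches accept state q0 (live)
  q2 -> reaches accept state q0 (live)
  q3 -> reaches accept state q0 (live)
  q4 -> reaches accept state q0 (live)

None (all states can reach an accept state)


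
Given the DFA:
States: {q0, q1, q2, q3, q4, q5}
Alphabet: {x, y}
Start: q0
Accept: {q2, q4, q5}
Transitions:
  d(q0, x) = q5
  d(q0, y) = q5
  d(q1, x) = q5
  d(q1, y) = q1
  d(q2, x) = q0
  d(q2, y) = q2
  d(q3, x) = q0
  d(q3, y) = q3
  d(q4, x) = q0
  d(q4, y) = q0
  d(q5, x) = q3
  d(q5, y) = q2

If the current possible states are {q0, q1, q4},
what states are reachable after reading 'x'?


Apply transition on 'x' from each current state:
  d(q0, x) = q5
  d(q1, x) = q5
  d(q4, x) = q0

{q0, q5}


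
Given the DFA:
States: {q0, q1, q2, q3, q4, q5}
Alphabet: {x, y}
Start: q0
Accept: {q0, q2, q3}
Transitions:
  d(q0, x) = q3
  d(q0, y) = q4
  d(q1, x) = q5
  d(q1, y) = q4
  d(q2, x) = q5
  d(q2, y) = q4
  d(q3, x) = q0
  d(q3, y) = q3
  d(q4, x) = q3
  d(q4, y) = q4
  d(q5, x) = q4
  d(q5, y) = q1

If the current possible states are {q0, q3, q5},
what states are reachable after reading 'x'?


Apply transition on 'x' from each current state:
  d(q0, x) = q3
  d(q3, x) = q0
  d(q5, x) = q4

{q0, q3, q4}


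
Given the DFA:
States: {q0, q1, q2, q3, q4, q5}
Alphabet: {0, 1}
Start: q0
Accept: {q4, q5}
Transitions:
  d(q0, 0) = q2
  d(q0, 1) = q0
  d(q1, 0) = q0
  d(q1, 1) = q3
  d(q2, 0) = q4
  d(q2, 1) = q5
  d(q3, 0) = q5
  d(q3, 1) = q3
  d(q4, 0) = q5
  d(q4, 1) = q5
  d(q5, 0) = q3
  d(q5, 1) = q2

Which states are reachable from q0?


BFS from q0:
  layer 0: {q0}
  layer 1: {q2}
  layer 2: {q4, q5}
  layer 3: {q3}

{q0, q2, q3, q4, q5}


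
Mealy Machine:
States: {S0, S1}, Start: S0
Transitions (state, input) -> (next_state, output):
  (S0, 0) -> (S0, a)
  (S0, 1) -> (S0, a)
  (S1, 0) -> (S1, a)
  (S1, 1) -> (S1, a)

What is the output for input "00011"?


Step-by-step:
  (S0, 0) -> (S0, a)
  (S0, 0) -> (S0, a)
  (S0, 0) -> (S0, a)
  (S0, 1) -> (S0, a)
  (S0, 1) -> (S0, a)

"aaaaa"


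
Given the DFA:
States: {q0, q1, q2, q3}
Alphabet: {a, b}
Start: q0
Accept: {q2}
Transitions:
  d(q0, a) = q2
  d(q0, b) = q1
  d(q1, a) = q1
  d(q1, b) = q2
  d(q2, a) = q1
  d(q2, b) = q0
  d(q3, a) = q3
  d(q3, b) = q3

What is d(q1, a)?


Looking up transition d(q1, a)

q1


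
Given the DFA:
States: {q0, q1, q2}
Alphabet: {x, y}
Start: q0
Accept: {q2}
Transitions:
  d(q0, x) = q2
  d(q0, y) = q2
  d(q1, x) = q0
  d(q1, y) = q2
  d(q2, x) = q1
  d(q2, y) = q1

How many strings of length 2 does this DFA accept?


Enumerating all length-2 strings:
  "xx" -> q1 [reject]
  "xy" -> q1 [reject]
  "yx" -> q1 [reject]
  "yy" -> q1 [reject]

0 out of 4


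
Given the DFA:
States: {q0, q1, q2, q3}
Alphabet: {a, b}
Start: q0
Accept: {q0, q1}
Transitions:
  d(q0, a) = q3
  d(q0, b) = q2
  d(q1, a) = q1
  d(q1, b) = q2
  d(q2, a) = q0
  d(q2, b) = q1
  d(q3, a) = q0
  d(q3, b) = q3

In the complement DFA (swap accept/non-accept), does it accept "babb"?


Trace: q0 -> q2 -> q0 -> q2 -> q1
Final: q1
Original accept: {q0, q1}
Complement: q1 is in original accept

No, complement rejects (original accepts)


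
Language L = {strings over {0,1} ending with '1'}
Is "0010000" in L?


last symbol = '0'

No, "0010000" is not in L


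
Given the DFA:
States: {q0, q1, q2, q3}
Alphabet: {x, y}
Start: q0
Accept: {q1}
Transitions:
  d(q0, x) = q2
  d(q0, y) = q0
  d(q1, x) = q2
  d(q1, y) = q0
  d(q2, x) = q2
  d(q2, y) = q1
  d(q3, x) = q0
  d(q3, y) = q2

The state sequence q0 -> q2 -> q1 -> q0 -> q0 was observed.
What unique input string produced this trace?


Trace back each transition to find the symbol:
  q0 --[x]--> q2
  q2 --[y]--> q1
  q1 --[y]--> q0
  q0 --[y]--> q0

"xyyy"


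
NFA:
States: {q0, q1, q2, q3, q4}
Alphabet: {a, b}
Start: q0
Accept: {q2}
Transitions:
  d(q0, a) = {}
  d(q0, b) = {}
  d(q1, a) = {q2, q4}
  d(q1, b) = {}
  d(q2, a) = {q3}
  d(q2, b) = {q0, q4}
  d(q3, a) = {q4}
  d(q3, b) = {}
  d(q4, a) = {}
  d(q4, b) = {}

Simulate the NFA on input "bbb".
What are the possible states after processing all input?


Start: {q0}
  --b--> {}
  --b--> {}
  --b--> {}

{} (empty set, no valid transitions)


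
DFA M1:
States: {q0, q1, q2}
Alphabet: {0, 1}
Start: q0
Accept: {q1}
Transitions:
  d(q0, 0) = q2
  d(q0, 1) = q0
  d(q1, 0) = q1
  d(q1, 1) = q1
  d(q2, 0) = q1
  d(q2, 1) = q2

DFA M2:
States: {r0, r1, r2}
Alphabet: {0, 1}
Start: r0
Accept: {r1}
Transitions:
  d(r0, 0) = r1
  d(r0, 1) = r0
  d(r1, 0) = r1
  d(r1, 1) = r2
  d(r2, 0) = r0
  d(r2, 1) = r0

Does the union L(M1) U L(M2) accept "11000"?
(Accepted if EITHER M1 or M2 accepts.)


M1: final=q1 accepted=True
M2: final=r1 accepted=True

Yes, union accepts


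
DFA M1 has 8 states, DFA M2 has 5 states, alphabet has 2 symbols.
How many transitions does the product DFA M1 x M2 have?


Product DFA has 8 * 5 = 40 states.
Each has 2 transitions: 40 * 2 = 80

80


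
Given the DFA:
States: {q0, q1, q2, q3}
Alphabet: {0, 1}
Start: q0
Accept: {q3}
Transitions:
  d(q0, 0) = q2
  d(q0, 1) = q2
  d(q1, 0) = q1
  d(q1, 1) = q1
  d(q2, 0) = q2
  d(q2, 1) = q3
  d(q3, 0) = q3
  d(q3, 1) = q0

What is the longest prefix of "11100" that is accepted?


Run the DFA, marking each prefix where the state is accepting:
  "" -> q0 [reject]
  "1" -> q2 [reject]
  "11" -> q3 [accept]
  "111" -> q0 [reject]
  "1110" -> q2 [reject]
  "11100" -> q2 [reject]

"11"


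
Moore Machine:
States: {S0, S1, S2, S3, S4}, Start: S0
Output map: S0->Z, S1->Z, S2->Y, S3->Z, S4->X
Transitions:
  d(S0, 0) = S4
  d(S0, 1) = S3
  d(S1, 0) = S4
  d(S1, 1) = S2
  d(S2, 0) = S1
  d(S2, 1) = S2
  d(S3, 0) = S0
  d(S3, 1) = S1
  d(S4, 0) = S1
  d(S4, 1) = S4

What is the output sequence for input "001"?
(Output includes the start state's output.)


Start: S0 (output Z)
  --0--> S4 (output X)
  --0--> S1 (output Z)
  --1--> S2 (output Y)

"ZXZY"


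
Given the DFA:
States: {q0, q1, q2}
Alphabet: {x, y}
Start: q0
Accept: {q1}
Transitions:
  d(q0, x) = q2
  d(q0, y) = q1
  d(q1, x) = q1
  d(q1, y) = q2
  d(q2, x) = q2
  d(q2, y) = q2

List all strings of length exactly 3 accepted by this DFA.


All strings of length 3: 8 total
Accepted: 1

"yxx"


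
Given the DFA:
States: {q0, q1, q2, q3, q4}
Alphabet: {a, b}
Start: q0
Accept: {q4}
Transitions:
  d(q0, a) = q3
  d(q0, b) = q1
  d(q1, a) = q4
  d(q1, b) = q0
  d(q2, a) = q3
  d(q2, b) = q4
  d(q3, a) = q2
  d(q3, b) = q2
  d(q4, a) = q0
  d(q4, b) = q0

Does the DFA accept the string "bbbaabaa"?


Trace: q0 -> q1 -> q0 -> q1 -> q4 -> q0 -> q1 -> q4 -> q0
Final state: q0
Accept states: {q4}

No, rejected (final state q0 is not an accept state)


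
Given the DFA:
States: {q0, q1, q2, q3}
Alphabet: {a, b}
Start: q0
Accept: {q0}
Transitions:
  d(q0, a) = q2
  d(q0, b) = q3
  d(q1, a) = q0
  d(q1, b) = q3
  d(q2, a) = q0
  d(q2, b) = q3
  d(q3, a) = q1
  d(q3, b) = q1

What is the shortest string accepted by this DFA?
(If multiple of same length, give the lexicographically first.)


BFS by string length (lex-first path to each state shown):
  len 0: q0<-""
Found accept state at length 0.

"" (empty string)


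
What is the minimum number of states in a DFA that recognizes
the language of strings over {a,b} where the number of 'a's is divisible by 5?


States track (count of 'a') mod 5.
Need 5 states: one per remainder 0..4; accept = remainder 0.

5


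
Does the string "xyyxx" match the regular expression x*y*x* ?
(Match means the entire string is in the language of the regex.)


|string| = 5; first = 'x'; last = 'x'

Yes, "xyyxx" matches x*y*x*


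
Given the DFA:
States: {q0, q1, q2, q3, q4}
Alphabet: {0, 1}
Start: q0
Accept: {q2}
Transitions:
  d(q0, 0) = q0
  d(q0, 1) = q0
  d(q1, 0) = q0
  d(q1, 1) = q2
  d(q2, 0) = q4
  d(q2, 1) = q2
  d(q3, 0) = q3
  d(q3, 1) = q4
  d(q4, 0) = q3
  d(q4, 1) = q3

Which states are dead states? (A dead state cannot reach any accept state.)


Forward reachability from each state:
  q0 -> reaches {q0}, no accept state (dead)
  q1 -> reaches accept state q2 (live)
  q2 -> reaches accept state q2 (live)
  q3 -> reaches {q3, q4}, no accept state (dead)
  q4 -> reaches {q3, q4}, no accept state (dead)

{q0, q3, q4}


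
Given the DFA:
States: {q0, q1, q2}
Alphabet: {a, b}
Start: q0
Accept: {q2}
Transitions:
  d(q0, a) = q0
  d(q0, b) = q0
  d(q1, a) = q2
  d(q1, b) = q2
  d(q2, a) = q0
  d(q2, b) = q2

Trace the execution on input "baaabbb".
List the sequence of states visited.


Input: baaabbb
d(q0, b) = q0
d(q0, a) = q0
d(q0, a) = q0
d(q0, a) = q0
d(q0, b) = q0
d(q0, b) = q0
d(q0, b) = q0


q0 -> q0 -> q0 -> q0 -> q0 -> q0 -> q0 -> q0


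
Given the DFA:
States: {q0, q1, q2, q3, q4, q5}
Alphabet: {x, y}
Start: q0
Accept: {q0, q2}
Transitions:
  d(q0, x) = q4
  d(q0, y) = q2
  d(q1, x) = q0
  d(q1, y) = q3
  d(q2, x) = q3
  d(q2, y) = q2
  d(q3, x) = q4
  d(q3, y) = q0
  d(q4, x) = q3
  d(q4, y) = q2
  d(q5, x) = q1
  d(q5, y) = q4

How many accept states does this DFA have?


Accept states listed: {q0, q2}
Counting: q0(1) q2(2)

2


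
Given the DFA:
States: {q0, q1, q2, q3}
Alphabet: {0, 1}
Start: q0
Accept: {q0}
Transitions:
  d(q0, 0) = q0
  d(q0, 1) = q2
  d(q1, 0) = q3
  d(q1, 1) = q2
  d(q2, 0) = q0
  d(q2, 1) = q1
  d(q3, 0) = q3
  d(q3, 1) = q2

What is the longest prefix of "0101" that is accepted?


Run the DFA, marking each prefix where the state is accepting:
  "" -> q0 [accept]
  "0" -> q0 [accept]
  "01" -> q2 [reject]
  "010" -> q0 [accept]
  "0101" -> q2 [reject]

"010"


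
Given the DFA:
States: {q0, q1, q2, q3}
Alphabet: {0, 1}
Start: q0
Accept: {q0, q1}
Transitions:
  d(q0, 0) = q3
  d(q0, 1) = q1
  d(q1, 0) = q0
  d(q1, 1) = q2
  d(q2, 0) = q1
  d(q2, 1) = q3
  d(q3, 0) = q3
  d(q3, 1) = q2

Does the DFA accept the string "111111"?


Trace: q0 -> q1 -> q2 -> q3 -> q2 -> q3 -> q2
Final state: q2
Accept states: {q0, q1}

No, rejected (final state q2 is not an accept state)


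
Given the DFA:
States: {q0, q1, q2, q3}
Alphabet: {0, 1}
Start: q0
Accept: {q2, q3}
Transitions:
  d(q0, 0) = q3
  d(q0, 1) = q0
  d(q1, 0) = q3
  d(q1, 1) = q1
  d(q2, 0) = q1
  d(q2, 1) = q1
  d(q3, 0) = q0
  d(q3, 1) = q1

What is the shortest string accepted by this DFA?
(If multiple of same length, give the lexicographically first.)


BFS by string length (lex-first path to each state shown):
  len 0: q0<-""
  len 1: q0<-"1", q3<-"0"
Found accept state at length 1.

"0"


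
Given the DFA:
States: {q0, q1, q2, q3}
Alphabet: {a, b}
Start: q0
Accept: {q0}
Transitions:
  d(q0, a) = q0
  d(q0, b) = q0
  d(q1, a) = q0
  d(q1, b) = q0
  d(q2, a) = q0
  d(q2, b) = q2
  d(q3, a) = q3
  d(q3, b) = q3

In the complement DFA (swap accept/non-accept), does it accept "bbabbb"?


Trace: q0 -> q0 -> q0 -> q0 -> q0 -> q0 -> q0
Final: q0
Original accept: {q0}
Complement: q0 is in original accept

No, complement rejects (original accepts)


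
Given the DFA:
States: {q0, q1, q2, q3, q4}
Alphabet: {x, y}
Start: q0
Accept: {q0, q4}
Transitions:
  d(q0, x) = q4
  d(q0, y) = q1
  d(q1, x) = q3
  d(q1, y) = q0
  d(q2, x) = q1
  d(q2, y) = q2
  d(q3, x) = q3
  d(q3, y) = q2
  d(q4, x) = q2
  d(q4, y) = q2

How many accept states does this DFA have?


Accept states listed: {q0, q4}
Counting: q0(1) q4(2)

2


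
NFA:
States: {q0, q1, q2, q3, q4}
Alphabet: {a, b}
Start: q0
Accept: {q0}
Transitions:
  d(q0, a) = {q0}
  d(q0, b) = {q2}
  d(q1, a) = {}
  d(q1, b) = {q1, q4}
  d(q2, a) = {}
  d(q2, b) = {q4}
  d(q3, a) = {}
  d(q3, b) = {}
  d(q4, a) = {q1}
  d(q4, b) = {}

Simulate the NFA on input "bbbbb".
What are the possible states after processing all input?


Start: {q0}
  --b--> {q2}
  --b--> {q4}
  --b--> {}
  --b--> {}
  --b--> {}

{} (empty set, no valid transitions)


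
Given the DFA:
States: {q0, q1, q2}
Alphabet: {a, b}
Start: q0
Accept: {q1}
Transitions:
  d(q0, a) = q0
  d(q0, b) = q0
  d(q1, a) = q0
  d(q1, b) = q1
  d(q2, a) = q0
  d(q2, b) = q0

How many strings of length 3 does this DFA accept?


Enumerating all length-3 strings:
  "aaa" -> q0 [reject]
  "aab" -> q0 [reject]
  "aba" -> q0 [reject]
  "abb" -> q0 [reject]
  "baa" -> q0 [reject]
  "bab" -> q0 [reject]
  "bba" -> q0 [reject]
  "bbb" -> q0 [reject]

0 out of 8


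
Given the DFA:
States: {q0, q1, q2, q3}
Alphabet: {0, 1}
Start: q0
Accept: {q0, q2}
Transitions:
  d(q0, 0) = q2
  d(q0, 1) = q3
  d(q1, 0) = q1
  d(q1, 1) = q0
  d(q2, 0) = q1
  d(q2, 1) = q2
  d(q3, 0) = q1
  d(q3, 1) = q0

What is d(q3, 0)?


Looking up transition d(q3, 0)

q1


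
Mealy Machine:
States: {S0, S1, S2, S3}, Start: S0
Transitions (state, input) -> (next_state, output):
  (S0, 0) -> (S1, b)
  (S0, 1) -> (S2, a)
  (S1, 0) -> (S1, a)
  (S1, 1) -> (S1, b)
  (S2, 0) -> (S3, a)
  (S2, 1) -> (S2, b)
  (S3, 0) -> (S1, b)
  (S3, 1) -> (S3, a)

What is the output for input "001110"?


Step-by-step:
  (S0, 0) -> (S1, b)
  (S1, 0) -> (S1, a)
  (S1, 1) -> (S1, b)
  (S1, 1) -> (S1, b)
  (S1, 1) -> (S1, b)
  (S1, 0) -> (S1, a)

"babbba"


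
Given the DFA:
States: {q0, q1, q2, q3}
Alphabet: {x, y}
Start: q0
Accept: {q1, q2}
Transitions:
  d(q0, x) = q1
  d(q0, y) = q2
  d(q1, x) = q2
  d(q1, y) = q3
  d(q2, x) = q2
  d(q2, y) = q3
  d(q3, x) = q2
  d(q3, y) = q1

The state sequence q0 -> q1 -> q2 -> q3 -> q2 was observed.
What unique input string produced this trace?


Trace back each transition to find the symbol:
  q0 --[x]--> q1
  q1 --[x]--> q2
  q2 --[y]--> q3
  q3 --[x]--> q2

"xxyx"


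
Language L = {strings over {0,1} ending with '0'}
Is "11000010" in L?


last symbol = '0'

Yes, "11000010" is in L


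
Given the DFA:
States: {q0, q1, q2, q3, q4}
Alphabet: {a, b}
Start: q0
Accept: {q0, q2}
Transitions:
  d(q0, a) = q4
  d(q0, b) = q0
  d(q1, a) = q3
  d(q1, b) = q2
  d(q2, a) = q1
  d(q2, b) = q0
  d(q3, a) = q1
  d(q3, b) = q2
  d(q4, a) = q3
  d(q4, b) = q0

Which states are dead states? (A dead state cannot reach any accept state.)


Forward reachability from each state:
  q0 -> reaches accept state q0 (live)
  q1 -> reaches accept state q0 (live)
  q2 -> reaches accept state q0 (live)
  q3 -> reaches accept state q0 (live)
  q4 -> reaches accept state q0 (live)

None (all states can reach an accept state)


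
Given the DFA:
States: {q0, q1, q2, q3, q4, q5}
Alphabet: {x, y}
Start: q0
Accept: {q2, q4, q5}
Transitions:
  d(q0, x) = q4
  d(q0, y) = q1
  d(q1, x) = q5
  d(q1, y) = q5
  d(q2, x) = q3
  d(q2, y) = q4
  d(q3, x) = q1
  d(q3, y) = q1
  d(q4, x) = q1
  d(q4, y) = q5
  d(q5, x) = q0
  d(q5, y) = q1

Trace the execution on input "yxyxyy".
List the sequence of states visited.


Input: yxyxyy
d(q0, y) = q1
d(q1, x) = q5
d(q5, y) = q1
d(q1, x) = q5
d(q5, y) = q1
d(q1, y) = q5


q0 -> q1 -> q5 -> q1 -> q5 -> q1 -> q5


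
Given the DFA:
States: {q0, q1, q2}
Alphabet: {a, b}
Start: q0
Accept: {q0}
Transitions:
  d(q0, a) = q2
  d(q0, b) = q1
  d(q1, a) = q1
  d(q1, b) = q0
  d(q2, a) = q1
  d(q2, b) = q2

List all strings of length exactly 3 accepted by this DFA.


All strings of length 3: 8 total
Accepted: 2

"aab", "bab"


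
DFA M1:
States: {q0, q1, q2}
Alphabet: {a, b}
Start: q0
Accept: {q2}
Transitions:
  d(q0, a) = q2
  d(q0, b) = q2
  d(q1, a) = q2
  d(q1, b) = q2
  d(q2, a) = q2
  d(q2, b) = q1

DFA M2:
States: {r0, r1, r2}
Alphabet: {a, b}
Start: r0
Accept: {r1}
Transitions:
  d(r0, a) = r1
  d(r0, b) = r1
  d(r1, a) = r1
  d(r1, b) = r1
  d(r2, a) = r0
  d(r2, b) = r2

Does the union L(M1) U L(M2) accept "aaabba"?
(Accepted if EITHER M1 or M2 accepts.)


M1: final=q2 accepted=True
M2: final=r1 accepted=True

Yes, union accepts


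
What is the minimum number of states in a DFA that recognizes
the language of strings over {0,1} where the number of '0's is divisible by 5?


States track (count of '0') mod 5.
Need 5 states: one per remainder 0..4; accept = remainder 0.

5


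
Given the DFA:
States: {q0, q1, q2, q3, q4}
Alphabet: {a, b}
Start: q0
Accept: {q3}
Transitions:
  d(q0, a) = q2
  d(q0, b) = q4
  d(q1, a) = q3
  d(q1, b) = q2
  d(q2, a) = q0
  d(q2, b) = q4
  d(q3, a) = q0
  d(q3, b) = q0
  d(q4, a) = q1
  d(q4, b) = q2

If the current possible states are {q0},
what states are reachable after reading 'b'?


Apply transition on 'b' from each current state:
  d(q0, b) = q4

{q4}


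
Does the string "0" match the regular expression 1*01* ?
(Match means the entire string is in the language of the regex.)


|string| = 1; first = '0'; last = '0'

Yes, "0" matches 1*01*


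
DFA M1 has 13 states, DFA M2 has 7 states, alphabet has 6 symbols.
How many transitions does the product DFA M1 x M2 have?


Product DFA has 13 * 7 = 91 states.
Each has 6 transitions: 91 * 6 = 546

546


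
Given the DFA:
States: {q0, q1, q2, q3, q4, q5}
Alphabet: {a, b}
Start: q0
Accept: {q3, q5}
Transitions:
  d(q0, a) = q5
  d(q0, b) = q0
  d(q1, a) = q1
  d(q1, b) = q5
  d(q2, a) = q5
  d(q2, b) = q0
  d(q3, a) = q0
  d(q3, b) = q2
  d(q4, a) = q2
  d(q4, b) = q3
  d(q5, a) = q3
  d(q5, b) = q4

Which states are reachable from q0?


BFS from q0:
  layer 0: {q0}
  layer 1: {q5}
  layer 2: {q3, q4}
  layer 3: {q2}

{q0, q2, q3, q4, q5}


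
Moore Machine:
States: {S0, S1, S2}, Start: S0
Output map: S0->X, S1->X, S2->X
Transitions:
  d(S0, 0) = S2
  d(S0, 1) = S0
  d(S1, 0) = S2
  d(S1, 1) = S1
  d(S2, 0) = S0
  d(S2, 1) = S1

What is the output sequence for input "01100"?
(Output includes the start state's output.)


Start: S0 (output X)
  --0--> S2 (output X)
  --1--> S1 (output X)
  --1--> S1 (output X)
  --0--> S2 (output X)
  --0--> S0 (output X)

"XXXXXX"


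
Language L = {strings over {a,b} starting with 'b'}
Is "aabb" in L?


first symbol = 'a'

No, "aabb" is not in L


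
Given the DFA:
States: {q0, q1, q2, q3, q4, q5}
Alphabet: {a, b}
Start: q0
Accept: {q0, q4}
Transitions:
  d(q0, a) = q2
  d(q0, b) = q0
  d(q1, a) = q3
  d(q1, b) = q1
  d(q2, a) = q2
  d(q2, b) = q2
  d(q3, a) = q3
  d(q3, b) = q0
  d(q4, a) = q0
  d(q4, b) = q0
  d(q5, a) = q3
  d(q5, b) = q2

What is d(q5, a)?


Looking up transition d(q5, a)

q3


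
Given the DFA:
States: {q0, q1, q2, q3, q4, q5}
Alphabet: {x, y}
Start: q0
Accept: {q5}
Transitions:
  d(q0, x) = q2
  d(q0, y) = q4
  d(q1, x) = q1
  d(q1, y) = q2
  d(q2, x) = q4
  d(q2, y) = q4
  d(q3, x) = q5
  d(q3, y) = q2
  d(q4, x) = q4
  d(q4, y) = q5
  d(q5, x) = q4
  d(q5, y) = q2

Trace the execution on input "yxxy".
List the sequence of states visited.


Input: yxxy
d(q0, y) = q4
d(q4, x) = q4
d(q4, x) = q4
d(q4, y) = q5


q0 -> q4 -> q4 -> q4 -> q5


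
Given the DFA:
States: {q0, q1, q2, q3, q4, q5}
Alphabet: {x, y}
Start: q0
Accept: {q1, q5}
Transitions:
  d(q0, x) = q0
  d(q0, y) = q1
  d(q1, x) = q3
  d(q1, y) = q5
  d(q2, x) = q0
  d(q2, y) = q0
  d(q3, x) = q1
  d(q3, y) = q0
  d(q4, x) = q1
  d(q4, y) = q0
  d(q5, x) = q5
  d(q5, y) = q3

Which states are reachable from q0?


BFS from q0:
  layer 0: {q0}
  layer 1: {q1}
  layer 2: {q3, q5}

{q0, q1, q3, q5}


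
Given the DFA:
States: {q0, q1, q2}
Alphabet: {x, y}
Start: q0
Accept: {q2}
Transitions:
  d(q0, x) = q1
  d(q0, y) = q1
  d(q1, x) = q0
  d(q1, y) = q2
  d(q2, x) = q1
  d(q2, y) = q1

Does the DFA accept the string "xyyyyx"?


Trace: q0 -> q1 -> q2 -> q1 -> q2 -> q1 -> q0
Final state: q0
Accept states: {q2}

No, rejected (final state q0 is not an accept state)


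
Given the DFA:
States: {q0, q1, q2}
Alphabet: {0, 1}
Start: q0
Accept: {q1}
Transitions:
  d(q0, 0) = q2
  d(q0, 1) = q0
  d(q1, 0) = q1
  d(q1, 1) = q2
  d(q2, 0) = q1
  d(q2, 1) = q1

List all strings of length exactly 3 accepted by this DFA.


All strings of length 3: 8 total
Accepted: 4

"000", "010", "100", "101"


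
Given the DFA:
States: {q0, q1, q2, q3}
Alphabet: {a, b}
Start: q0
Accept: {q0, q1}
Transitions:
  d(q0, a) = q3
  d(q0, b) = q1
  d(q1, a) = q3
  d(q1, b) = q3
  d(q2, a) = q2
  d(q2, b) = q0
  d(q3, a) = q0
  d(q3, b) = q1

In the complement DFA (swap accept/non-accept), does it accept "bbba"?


Trace: q0 -> q1 -> q3 -> q1 -> q3
Final: q3
Original accept: {q0, q1}
Complement: q3 is not in original accept

Yes, complement accepts (original rejects)


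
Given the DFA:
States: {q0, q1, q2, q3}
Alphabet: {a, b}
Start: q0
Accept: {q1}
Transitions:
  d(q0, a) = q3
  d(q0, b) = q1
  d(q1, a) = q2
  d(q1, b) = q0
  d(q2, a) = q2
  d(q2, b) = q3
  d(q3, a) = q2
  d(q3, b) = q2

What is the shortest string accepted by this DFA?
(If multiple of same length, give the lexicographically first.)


BFS by string length (lex-first path to each state shown):
  len 0: q0<-""
  len 1: q1<-"b", q3<-"a"
Found accept state at length 1.

"b"


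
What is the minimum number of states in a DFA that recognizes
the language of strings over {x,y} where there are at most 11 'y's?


States: count = 0, 1, ..., 11 (all accepting; 12 states), plus a dead state for count > 11.
Total: 12 + 1 = 13.

13


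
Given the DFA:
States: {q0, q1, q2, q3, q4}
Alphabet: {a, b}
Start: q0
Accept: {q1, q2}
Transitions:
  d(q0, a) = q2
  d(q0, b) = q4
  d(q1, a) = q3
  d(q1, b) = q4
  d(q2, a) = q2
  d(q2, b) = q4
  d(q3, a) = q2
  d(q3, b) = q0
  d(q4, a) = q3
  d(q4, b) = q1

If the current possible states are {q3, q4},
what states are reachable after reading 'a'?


Apply transition on 'a' from each current state:
  d(q3, a) = q2
  d(q4, a) = q3

{q2, q3}


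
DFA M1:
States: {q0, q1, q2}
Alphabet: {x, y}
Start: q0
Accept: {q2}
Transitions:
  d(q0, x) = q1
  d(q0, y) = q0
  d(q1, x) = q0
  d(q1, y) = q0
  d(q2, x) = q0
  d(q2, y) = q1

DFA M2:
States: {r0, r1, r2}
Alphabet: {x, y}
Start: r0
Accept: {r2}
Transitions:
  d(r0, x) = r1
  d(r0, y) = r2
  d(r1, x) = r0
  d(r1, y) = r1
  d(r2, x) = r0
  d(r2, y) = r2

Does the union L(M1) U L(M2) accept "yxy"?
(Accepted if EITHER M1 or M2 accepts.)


M1: final=q0 accepted=False
M2: final=r2 accepted=True

Yes, union accepts


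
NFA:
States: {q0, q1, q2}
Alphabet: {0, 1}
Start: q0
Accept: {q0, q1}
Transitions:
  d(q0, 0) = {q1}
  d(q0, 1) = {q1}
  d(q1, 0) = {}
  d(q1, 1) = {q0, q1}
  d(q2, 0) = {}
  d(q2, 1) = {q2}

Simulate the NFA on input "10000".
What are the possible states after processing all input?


Start: {q0}
  --1--> {q1}
  --0--> {}
  --0--> {}
  --0--> {}
  --0--> {}

{} (empty set, no valid transitions)


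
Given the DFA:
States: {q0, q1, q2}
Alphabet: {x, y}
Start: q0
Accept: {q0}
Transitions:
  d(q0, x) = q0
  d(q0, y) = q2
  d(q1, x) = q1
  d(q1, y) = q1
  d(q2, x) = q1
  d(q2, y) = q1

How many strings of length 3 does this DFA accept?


Enumerating all length-3 strings:
  "xxx" -> q0 [accept]
  "xxy" -> q2 [reject]
  "xyx" -> q1 [reject]
  "xyy" -> q1 [reject]
  "yxx" -> q1 [reject]
  "yxy" -> q1 [reject]
  "yyx" -> q1 [reject]
  "yyy" -> q1 [reject]

1 out of 8


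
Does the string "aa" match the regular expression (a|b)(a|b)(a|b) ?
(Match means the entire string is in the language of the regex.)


|string| = 2; first = 'a'; last = 'a'

No, "aa" does not match (a|b)(a|b)(a|b)


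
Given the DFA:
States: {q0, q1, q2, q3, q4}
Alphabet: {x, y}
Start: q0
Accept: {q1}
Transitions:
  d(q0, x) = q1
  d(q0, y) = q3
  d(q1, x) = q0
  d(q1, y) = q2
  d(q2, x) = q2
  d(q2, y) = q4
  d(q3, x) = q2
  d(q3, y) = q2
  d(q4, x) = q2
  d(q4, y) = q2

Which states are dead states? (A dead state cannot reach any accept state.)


Forward reachability from each state:
  q0 -> reaches accept state q1 (live)
  q1 -> reaches accept state q1 (live)
  q2 -> reaches {q2, q4}, no accept state (dead)
  q3 -> reaches {q2, q3, q4}, no accept state (dead)
  q4 -> reaches {q2, q4}, no accept state (dead)

{q2, q3, q4}


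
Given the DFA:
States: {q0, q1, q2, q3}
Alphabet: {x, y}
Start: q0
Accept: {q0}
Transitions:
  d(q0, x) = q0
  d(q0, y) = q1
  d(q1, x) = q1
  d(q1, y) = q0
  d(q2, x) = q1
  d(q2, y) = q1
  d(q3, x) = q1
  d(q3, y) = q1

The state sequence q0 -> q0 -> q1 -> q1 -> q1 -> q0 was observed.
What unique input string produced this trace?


Trace back each transition to find the symbol:
  q0 --[x]--> q0
  q0 --[y]--> q1
  q1 --[x]--> q1
  q1 --[x]--> q1
  q1 --[y]--> q0

"xyxxy"


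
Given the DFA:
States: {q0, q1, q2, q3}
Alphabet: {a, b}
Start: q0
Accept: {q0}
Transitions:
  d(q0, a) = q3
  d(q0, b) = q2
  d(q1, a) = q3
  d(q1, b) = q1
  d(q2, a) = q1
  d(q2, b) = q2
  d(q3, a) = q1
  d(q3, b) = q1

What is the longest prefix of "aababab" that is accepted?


Run the DFA, marking each prefix where the state is accepting:
  "" -> q0 [accept]
  "a" -> q3 [reject]
  "aa" -> q1 [reject]
  "aab" -> q1 [reject]
  "aaba" -> q3 [reject]
  "aabab" -> q1 [reject]
  "aababa" -> q3 [reject]
  "aababab" -> q1 [reject]

""


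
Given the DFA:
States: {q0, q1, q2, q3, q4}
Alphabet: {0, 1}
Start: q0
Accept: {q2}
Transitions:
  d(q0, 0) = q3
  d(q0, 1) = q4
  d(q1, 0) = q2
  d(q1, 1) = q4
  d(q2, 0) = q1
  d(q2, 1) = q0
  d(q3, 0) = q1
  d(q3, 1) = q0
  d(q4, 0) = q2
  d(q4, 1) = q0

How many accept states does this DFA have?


Accept states listed: {q2}
Counting: q2(1)

1


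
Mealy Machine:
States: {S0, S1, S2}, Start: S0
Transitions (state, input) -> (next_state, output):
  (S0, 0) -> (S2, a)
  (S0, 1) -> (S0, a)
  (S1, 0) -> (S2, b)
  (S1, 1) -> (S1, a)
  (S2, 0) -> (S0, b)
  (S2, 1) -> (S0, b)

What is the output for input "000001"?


Step-by-step:
  (S0, 0) -> (S2, a)
  (S2, 0) -> (S0, b)
  (S0, 0) -> (S2, a)
  (S2, 0) -> (S0, b)
  (S0, 0) -> (S2, a)
  (S2, 1) -> (S0, b)

"ababab"


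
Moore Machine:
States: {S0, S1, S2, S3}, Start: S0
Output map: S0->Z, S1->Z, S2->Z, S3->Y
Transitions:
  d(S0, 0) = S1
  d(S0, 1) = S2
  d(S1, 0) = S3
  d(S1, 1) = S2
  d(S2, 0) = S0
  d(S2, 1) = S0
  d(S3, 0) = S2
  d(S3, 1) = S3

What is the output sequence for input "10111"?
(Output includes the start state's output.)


Start: S0 (output Z)
  --1--> S2 (output Z)
  --0--> S0 (output Z)
  --1--> S2 (output Z)
  --1--> S0 (output Z)
  --1--> S2 (output Z)

"ZZZZZZ"


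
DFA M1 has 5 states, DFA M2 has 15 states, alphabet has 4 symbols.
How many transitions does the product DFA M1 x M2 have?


Product DFA has 5 * 15 = 75 states.
Each has 4 transitions: 75 * 4 = 300

300


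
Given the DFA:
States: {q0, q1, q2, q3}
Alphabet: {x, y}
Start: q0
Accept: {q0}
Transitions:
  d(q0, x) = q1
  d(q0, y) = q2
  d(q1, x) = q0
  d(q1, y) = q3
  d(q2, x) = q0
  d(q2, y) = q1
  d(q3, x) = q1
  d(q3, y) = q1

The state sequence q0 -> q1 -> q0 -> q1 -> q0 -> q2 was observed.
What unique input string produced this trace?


Trace back each transition to find the symbol:
  q0 --[x]--> q1
  q1 --[x]--> q0
  q0 --[x]--> q1
  q1 --[x]--> q0
  q0 --[y]--> q2

"xxxxy"


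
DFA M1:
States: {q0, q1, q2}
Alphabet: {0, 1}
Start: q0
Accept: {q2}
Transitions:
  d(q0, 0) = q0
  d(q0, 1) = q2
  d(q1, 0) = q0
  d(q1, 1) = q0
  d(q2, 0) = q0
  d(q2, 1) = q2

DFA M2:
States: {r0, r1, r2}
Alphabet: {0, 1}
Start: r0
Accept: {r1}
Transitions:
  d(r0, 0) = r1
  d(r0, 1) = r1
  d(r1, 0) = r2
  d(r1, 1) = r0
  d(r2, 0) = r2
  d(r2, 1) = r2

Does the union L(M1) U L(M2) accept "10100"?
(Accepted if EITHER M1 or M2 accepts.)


M1: final=q0 accepted=False
M2: final=r2 accepted=False

No, union rejects (neither accepts)


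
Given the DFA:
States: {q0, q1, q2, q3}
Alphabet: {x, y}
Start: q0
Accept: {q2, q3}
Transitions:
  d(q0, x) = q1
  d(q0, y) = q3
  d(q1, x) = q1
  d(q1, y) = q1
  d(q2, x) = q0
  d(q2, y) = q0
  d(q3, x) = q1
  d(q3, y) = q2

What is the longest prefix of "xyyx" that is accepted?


Run the DFA, marking each prefix where the state is accepting:
  "" -> q0 [reject]
  "x" -> q1 [reject]
  "xy" -> q1 [reject]
  "xyy" -> q1 [reject]
  "xyyx" -> q1 [reject]

No prefix is accepted


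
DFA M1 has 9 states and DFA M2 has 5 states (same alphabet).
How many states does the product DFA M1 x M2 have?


Product construction pairs every M1 state with every M2 state.
9 * 5 = 45

45


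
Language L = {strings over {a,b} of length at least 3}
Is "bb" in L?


length = 2

No, "bb" is not in L


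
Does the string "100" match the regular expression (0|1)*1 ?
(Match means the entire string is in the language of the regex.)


|string| = 3; first = '1'; last = '0'

No, "100" does not match (0|1)*1


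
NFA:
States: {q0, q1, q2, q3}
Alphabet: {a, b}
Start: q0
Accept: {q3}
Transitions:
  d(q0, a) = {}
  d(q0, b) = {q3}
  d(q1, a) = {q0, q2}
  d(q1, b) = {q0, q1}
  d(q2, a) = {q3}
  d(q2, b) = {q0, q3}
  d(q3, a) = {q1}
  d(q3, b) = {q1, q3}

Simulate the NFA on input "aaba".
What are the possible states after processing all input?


Start: {q0}
  --a--> {}
  --a--> {}
  --b--> {}
  --a--> {}

{} (empty set, no valid transitions)


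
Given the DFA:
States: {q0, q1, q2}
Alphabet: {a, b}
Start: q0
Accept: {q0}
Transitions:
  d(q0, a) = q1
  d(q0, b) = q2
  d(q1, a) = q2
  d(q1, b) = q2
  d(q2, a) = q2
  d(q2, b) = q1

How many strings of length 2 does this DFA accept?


Enumerating all length-2 strings:
  "aa" -> q2 [reject]
  "ab" -> q2 [reject]
  "ba" -> q2 [reject]
  "bb" -> q1 [reject]

0 out of 4


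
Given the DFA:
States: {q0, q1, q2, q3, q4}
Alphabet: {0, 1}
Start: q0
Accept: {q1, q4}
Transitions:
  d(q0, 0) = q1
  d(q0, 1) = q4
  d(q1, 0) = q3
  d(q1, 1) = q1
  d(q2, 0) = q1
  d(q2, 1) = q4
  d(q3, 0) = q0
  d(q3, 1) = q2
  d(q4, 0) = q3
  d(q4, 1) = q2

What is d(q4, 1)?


Looking up transition d(q4, 1)

q2


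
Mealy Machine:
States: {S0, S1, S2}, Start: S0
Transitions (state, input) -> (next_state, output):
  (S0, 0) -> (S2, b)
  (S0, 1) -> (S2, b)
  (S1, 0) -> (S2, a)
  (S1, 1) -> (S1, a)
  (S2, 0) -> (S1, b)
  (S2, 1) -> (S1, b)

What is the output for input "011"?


Step-by-step:
  (S0, 0) -> (S2, b)
  (S2, 1) -> (S1, b)
  (S1, 1) -> (S1, a)

"bba"


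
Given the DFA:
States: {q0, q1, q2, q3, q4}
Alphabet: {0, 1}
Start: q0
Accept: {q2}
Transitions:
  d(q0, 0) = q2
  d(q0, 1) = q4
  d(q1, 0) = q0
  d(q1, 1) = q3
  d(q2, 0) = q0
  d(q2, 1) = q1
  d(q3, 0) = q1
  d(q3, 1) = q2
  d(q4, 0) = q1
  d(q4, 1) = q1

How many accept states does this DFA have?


Accept states listed: {q2}
Counting: q2(1)

1


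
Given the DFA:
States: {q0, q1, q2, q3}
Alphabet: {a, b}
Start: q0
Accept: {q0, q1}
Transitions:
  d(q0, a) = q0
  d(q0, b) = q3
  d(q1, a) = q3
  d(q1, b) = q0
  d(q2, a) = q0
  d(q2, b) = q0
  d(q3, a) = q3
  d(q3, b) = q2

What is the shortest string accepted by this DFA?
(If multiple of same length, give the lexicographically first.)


BFS by string length (lex-first path to each state shown):
  len 0: q0<-""
Found accept state at length 0.

"" (empty string)


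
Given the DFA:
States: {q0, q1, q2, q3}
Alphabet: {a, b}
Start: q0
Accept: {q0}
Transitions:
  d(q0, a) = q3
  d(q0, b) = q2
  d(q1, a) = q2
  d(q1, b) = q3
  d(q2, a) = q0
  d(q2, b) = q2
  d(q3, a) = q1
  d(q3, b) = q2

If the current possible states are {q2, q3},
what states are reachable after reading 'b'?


Apply transition on 'b' from each current state:
  d(q2, b) = q2
  d(q3, b) = q2

{q2}


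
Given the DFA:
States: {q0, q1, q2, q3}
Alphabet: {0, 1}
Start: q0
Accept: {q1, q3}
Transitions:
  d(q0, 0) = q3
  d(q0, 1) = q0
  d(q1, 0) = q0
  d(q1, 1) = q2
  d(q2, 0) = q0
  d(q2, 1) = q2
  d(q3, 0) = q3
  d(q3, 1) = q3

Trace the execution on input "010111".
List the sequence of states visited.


Input: 010111
d(q0, 0) = q3
d(q3, 1) = q3
d(q3, 0) = q3
d(q3, 1) = q3
d(q3, 1) = q3
d(q3, 1) = q3


q0 -> q3 -> q3 -> q3 -> q3 -> q3 -> q3
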